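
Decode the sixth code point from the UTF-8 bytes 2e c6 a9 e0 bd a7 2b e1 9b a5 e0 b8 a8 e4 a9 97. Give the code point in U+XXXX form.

Offset 0: leading byte 0x2E = 00101110 → 1-byte char #1 = 2E.
Offset 1: leading byte 0xC6 = 11000110 → 2-byte char #2 = C6 A9.
Offset 3: leading byte 0xE0 = 11100000 → 3-byte char #3 = E0 BD A7.
Offset 6: leading byte 0x2B = 00101011 → 1-byte char #4 = 2B.
Offset 7: leading byte 0xE1 = 11100001 → 3-byte char #5 = E1 9B A5.
Offset 10: leading byte 0xE0 = 11100000 → 3-byte char #6 = E0 B8 A8.
Leading byte 0xE0 = 11100000 matches 1110xxxx → 3-byte sequence.
Byte 1: 0xE0 = 11100000, payload 0000 (4 bits).
Byte 2: 0xB8 = 10111000 (10xxxxxx ✓), payload 111000.
Byte 3: 0xA8 = 10101000 (10xxxxxx ✓), payload 101000.
Concatenate: 0000111000101000 = 0xE28 (16 bits → U+0E28).

U+0E28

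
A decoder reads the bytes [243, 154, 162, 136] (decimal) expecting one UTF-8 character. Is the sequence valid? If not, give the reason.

valid

Leading byte 0xF3 = 11110011 → 4-byte form.
Continuation bytes 0x9A=10011010, 0xA2=10100010, 0x88=10001000 all match 10xxxxxx.
Decoded value 0xDA888 is ≥ 0x10000 (shortest form) and not a surrogate.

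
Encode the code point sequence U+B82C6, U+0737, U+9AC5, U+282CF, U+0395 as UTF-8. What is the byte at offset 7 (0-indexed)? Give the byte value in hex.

U+B82C6 → 4-byte form F2 B8 8B 86 at offsets 0–3.
U+0737 → 2-byte form DC B7 at offsets 4–5.
U+9AC5 → 3-byte form E9 AB 85 at offsets 6–8.
Offset 7 falls in char 3's range; it's byte 2 of E9 AB 85 = 0xAB.

0xAB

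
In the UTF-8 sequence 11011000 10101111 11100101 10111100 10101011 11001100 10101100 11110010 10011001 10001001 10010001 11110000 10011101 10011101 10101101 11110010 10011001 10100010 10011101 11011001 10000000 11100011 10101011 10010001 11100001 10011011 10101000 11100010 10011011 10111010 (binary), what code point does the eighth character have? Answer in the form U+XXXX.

U+3AD1

Offset 0: leading byte 0xD8 = 11011000 → 2-byte char #1 = D8 AF.
Offset 2: leading byte 0xE5 = 11100101 → 3-byte char #2 = E5 BC AB.
Offset 5: leading byte 0xCC = 11001100 → 2-byte char #3 = CC AC.
Offset 7: leading byte 0xF2 = 11110010 → 4-byte char #4 = F2 99 89 91.
Offset 11: leading byte 0xF0 = 11110000 → 4-byte char #5 = F0 9D 9D AD.
Offset 15: leading byte 0xF2 = 11110010 → 4-byte char #6 = F2 99 A2 9D.
Offset 19: leading byte 0xD9 = 11011001 → 2-byte char #7 = D9 80.
Offset 21: leading byte 0xE3 = 11100011 → 3-byte char #8 = E3 AB 91.
Leading byte 0xE3 = 11100011 matches 1110xxxx → 3-byte sequence.
Byte 1: 0xE3 = 11100011, payload 0011 (4 bits).
Byte 2: 0xAB = 10101011 (10xxxxxx ✓), payload 101011.
Byte 3: 0x91 = 10010001 (10xxxxxx ✓), payload 010001.
Concatenate: 0011101011010001 = 0x3AD1 (16 bits → U+3AD1).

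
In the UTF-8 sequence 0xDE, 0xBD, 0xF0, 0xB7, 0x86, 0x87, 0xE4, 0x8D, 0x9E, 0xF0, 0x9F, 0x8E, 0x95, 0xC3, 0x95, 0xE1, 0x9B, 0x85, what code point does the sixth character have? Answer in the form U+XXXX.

Offset 0: leading byte 0xDE = 11011110 → 2-byte char #1 = DE BD.
Offset 2: leading byte 0xF0 = 11110000 → 4-byte char #2 = F0 B7 86 87.
Offset 6: leading byte 0xE4 = 11100100 → 3-byte char #3 = E4 8D 9E.
Offset 9: leading byte 0xF0 = 11110000 → 4-byte char #4 = F0 9F 8E 95.
Offset 13: leading byte 0xC3 = 11000011 → 2-byte char #5 = C3 95.
Offset 15: leading byte 0xE1 = 11100001 → 3-byte char #6 = E1 9B 85.
Leading byte 0xE1 = 11100001 matches 1110xxxx → 3-byte sequence.
Byte 1: 0xE1 = 11100001, payload 0001 (4 bits).
Byte 2: 0x9B = 10011011 (10xxxxxx ✓), payload 011011.
Byte 3: 0x85 = 10000101 (10xxxxxx ✓), payload 000101.
Concatenate: 0001011011000101 = 0x16C5 (16 bits → U+16C5).

U+16C5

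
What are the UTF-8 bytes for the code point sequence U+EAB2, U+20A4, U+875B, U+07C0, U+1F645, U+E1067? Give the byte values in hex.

U+EAB2: 3-byte form → EE AA B2.
U+20A4: 3-byte form → E2 82 A4.
U+875B: 3-byte form → E8 9D 9B.
U+07C0: 2-byte form → DF 80.
U+1F645: 4-byte form → F0 9F 99 85.
U+E1067: 4-byte form → F3 A1 81 A7.
Concatenated (19 bytes): EE AA B2 E2 82 A4 E8 9D 9B DF 80 F0 9F 99 85 F3 A1 81 A7.

EE AA B2 E2 82 A4 E8 9D 9B DF 80 F0 9F 99 85 F3 A1 81 A7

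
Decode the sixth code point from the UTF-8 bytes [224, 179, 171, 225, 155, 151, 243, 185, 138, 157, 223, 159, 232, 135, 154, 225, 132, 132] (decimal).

Offset 0: leading byte 0xE0 = 11100000 → 3-byte char #1 = E0 B3 AB.
Offset 3: leading byte 0xE1 = 11100001 → 3-byte char #2 = E1 9B 97.
Offset 6: leading byte 0xF3 = 11110011 → 4-byte char #3 = F3 B9 8A 9D.
Offset 10: leading byte 0xDF = 11011111 → 2-byte char #4 = DF 9F.
Offset 12: leading byte 0xE8 = 11101000 → 3-byte char #5 = E8 87 9A.
Offset 15: leading byte 0xE1 = 11100001 → 3-byte char #6 = E1 84 84.
Leading byte 0xE1 = 11100001 matches 1110xxxx → 3-byte sequence.
Byte 1: 0xE1 = 11100001, payload 0001 (4 bits).
Byte 2: 0x84 = 10000100 (10xxxxxx ✓), payload 000100.
Byte 3: 0x84 = 10000100 (10xxxxxx ✓), payload 000100.
Concatenate: 0001000100000100 = 0x1104 (16 bits → U+1104).

U+1104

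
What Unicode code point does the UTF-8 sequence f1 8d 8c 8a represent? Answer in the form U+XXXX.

Leading byte 0xF1 = 11110001 matches 11110xxx → 4-byte sequence.
Byte 1: 0xF1 = 11110001, payload 001 (3 bits).
Byte 2: 0x8D = 10001101 (10xxxxxx ✓), payload 001101.
Byte 3: 0x8C = 10001100 (10xxxxxx ✓), payload 001100.
Byte 4: 0x8A = 10001010 (10xxxxxx ✓), payload 001010.
Concatenate: 001001101001100001010 = 0x4D30A (21 bits → U+4D30A).

U+4D30A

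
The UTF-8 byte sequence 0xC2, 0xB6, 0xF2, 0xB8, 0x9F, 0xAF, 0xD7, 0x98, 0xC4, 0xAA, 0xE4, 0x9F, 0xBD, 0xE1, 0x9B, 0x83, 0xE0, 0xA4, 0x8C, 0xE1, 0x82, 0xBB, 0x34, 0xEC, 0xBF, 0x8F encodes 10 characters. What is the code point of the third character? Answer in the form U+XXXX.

Offset 0: leading byte 0xC2 = 11000010 → 2-byte char #1 = C2 B6.
Offset 2: leading byte 0xF2 = 11110010 → 4-byte char #2 = F2 B8 9F AF.
Offset 6: leading byte 0xD7 = 11010111 → 2-byte char #3 = D7 98.
Leading byte 0xD7 = 11010111 matches 110xxxxx → 2-byte sequence.
Byte 1: 0xD7 = 11010111, payload 10111 (5 bits).
Byte 2: 0x98 = 10011000 (10xxxxxx ✓), payload 011000.
Concatenate: 10111011000 = 0x5D8 (11 bits → U+05D8).

U+05D8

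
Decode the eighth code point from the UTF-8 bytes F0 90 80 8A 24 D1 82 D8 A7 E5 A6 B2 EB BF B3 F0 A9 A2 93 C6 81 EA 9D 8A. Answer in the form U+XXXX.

U+0181

Offset 0: leading byte 0xF0 = 11110000 → 4-byte char #1 = F0 90 80 8A.
Offset 4: leading byte 0x24 = 00100100 → 1-byte char #2 = 24.
Offset 5: leading byte 0xD1 = 11010001 → 2-byte char #3 = D1 82.
Offset 7: leading byte 0xD8 = 11011000 → 2-byte char #4 = D8 A7.
Offset 9: leading byte 0xE5 = 11100101 → 3-byte char #5 = E5 A6 B2.
Offset 12: leading byte 0xEB = 11101011 → 3-byte char #6 = EB BF B3.
Offset 15: leading byte 0xF0 = 11110000 → 4-byte char #7 = F0 A9 A2 93.
Offset 19: leading byte 0xC6 = 11000110 → 2-byte char #8 = C6 81.
Leading byte 0xC6 = 11000110 matches 110xxxxx → 2-byte sequence.
Byte 1: 0xC6 = 11000110, payload 00110 (5 bits).
Byte 2: 0x81 = 10000001 (10xxxxxx ✓), payload 000001.
Concatenate: 00110000001 = 0x181 (11 bits → U+0181).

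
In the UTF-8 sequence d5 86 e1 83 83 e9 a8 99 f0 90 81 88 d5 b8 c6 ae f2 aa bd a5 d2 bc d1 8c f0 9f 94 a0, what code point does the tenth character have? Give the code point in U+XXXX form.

U+1F520

Offset 0: leading byte 0xD5 = 11010101 → 2-byte char #1 = D5 86.
Offset 2: leading byte 0xE1 = 11100001 → 3-byte char #2 = E1 83 83.
Offset 5: leading byte 0xE9 = 11101001 → 3-byte char #3 = E9 A8 99.
Offset 8: leading byte 0xF0 = 11110000 → 4-byte char #4 = F0 90 81 88.
Offset 12: leading byte 0xD5 = 11010101 → 2-byte char #5 = D5 B8.
Offset 14: leading byte 0xC6 = 11000110 → 2-byte char #6 = C6 AE.
Offset 16: leading byte 0xF2 = 11110010 → 4-byte char #7 = F2 AA BD A5.
Offset 20: leading byte 0xD2 = 11010010 → 2-byte char #8 = D2 BC.
Offset 22: leading byte 0xD1 = 11010001 → 2-byte char #9 = D1 8C.
Offset 24: leading byte 0xF0 = 11110000 → 4-byte char #10 = F0 9F 94 A0.
Leading byte 0xF0 = 11110000 matches 11110xxx → 4-byte sequence.
Byte 1: 0xF0 = 11110000, payload 000 (3 bits).
Byte 2: 0x9F = 10011111 (10xxxxxx ✓), payload 011111.
Byte 3: 0x94 = 10010100 (10xxxxxx ✓), payload 010100.
Byte 4: 0xA0 = 10100000 (10xxxxxx ✓), payload 100000.
Concatenate: 000011111010100100000 = 0x1F520 (21 bits → U+1F520).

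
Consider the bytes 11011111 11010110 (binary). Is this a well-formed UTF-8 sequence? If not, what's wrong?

invalid (non-continuation byte where continuation expected)

Leading byte 0xDF = 11011111 → 2-byte form.
Byte 2 is 0xD6 = 11010110, which is not 10xxxxxx — expected a continuation byte.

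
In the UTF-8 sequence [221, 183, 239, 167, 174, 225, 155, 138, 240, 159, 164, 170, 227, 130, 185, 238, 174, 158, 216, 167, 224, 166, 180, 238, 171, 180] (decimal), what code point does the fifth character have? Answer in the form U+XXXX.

Offset 0: leading byte 0xDD = 11011101 → 2-byte char #1 = DD B7.
Offset 2: leading byte 0xEF = 11101111 → 3-byte char #2 = EF A7 AE.
Offset 5: leading byte 0xE1 = 11100001 → 3-byte char #3 = E1 9B 8A.
Offset 8: leading byte 0xF0 = 11110000 → 4-byte char #4 = F0 9F A4 AA.
Offset 12: leading byte 0xE3 = 11100011 → 3-byte char #5 = E3 82 B9.
Leading byte 0xE3 = 11100011 matches 1110xxxx → 3-byte sequence.
Byte 1: 0xE3 = 11100011, payload 0011 (4 bits).
Byte 2: 0x82 = 10000010 (10xxxxxx ✓), payload 000010.
Byte 3: 0xB9 = 10111001 (10xxxxxx ✓), payload 111001.
Concatenate: 0011000010111001 = 0x30B9 (16 bits → U+30B9).

U+30B9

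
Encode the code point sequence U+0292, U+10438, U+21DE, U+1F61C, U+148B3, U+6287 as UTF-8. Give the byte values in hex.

CA 92 F0 90 90 B8 E2 87 9E F0 9F 98 9C F0 94 A2 B3 E6 8A 87

U+0292: 2-byte form → CA 92.
U+10438: 4-byte form → F0 90 90 B8.
U+21DE: 3-byte form → E2 87 9E.
U+1F61C: 4-byte form → F0 9F 98 9C.
U+148B3: 4-byte form → F0 94 A2 B3.
U+6287: 3-byte form → E6 8A 87.
Concatenated (20 bytes): CA 92 F0 90 90 B8 E2 87 9E F0 9F 98 9C F0 94 A2 B3 E6 8A 87.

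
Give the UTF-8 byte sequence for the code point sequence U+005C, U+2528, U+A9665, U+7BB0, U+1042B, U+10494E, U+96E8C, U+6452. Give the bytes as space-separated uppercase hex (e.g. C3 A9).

5C E2 94 A8 F2 A9 99 A5 E7 AE B0 F0 90 90 AB F4 84 A5 8E F2 96 BA 8C E6 91 92

U+005C: 1-byte form → 5C.
U+2528: 3-byte form → E2 94 A8.
U+A9665: 4-byte form → F2 A9 99 A5.
U+7BB0: 3-byte form → E7 AE B0.
U+1042B: 4-byte form → F0 90 90 AB.
U+10494E: 4-byte form → F4 84 A5 8E.
U+96E8C: 4-byte form → F2 96 BA 8C.
U+6452: 3-byte form → E6 91 92.
Concatenated (26 bytes): 5C E2 94 A8 F2 A9 99 A5 E7 AE B0 F0 90 90 AB F4 84 A5 8E F2 96 BA 8C E6 91 92.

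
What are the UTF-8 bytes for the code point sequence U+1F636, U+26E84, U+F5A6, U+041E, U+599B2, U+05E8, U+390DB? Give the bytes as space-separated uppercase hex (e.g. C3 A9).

U+1F636: 4-byte form → F0 9F 98 B6.
U+26E84: 4-byte form → F0 A6 BA 84.
U+F5A6: 3-byte form → EF 96 A6.
U+041E: 2-byte form → D0 9E.
U+599B2: 4-byte form → F1 99 A6 B2.
U+05E8: 2-byte form → D7 A8.
U+390DB: 4-byte form → F0 B9 83 9B.
Concatenated (23 bytes): F0 9F 98 B6 F0 A6 BA 84 EF 96 A6 D0 9E F1 99 A6 B2 D7 A8 F0 B9 83 9B.

F0 9F 98 B6 F0 A6 BA 84 EF 96 A6 D0 9E F1 99 A6 B2 D7 A8 F0 B9 83 9B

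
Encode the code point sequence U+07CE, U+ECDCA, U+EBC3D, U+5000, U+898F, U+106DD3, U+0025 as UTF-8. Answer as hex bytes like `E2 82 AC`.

DF 8E F3 AC B7 8A F3 AB B0 BD E5 80 80 E8 A6 8F F4 86 B7 93 25

U+07CE: 2-byte form → DF 8E.
U+ECDCA: 4-byte form → F3 AC B7 8A.
U+EBC3D: 4-byte form → F3 AB B0 BD.
U+5000: 3-byte form → E5 80 80.
U+898F: 3-byte form → E8 A6 8F.
U+106DD3: 4-byte form → F4 86 B7 93.
U+0025: 1-byte form → 25.
Concatenated (21 bytes): DF 8E F3 AC B7 8A F3 AB B0 BD E5 80 80 E8 A6 8F F4 86 B7 93 25.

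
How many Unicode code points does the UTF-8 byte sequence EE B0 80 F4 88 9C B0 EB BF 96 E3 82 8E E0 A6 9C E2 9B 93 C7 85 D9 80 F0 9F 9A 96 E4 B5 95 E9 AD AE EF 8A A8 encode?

Byte at offset 0: 0xEE = 11101110 → 3-byte char (#1). Advance 3.
Byte at offset 3: 0xF4 = 11110100 → 4-byte char (#2). Advance 4.
Byte at offset 7: 0xEB = 11101011 → 3-byte char (#3). Advance 3.
Byte at offset 10: 0xE3 = 11100011 → 3-byte char (#4). Advance 3.
Byte at offset 13: 0xE0 = 11100000 → 3-byte char (#5). Advance 3.
Byte at offset 16: 0xE2 = 11100010 → 3-byte char (#6). Advance 3.
Byte at offset 19: 0xC7 = 11000111 → 2-byte char (#7). Advance 2.
Byte at offset 21: 0xD9 = 11011001 → 2-byte char (#8). Advance 2.
Byte at offset 23: 0xF0 = 11110000 → 4-byte char (#9). Advance 4.
Byte at offset 27: 0xE4 = 11100100 → 3-byte char (#10). Advance 3.
Byte at offset 30: 0xE9 = 11101001 → 3-byte char (#11). Advance 3.
Byte at offset 33: 0xEF = 11101111 → 3-byte char (#12). Advance 3.
Reached end at offset 36 after 12 code points.

12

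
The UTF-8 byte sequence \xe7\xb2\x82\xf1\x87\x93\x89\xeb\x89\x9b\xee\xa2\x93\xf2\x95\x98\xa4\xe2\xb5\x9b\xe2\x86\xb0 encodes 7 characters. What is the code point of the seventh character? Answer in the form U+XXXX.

U+21B0

Offset 0: leading byte 0xE7 = 11100111 → 3-byte char #1 = E7 B2 82.
Offset 3: leading byte 0xF1 = 11110001 → 4-byte char #2 = F1 87 93 89.
Offset 7: leading byte 0xEB = 11101011 → 3-byte char #3 = EB 89 9B.
Offset 10: leading byte 0xEE = 11101110 → 3-byte char #4 = EE A2 93.
Offset 13: leading byte 0xF2 = 11110010 → 4-byte char #5 = F2 95 98 A4.
Offset 17: leading byte 0xE2 = 11100010 → 3-byte char #6 = E2 B5 9B.
Offset 20: leading byte 0xE2 = 11100010 → 3-byte char #7 = E2 86 B0.
Leading byte 0xE2 = 11100010 matches 1110xxxx → 3-byte sequence.
Byte 1: 0xE2 = 11100010, payload 0010 (4 bits).
Byte 2: 0x86 = 10000110 (10xxxxxx ✓), payload 000110.
Byte 3: 0xB0 = 10110000 (10xxxxxx ✓), payload 110000.
Concatenate: 0010000110110000 = 0x21B0 (16 bits → U+21B0).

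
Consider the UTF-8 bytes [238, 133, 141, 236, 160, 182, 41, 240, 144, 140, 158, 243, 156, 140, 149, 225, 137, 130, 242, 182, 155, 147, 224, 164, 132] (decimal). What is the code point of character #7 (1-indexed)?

U+B66D3

Offset 0: leading byte 0xEE = 11101110 → 3-byte char #1 = EE 85 8D.
Offset 3: leading byte 0xEC = 11101100 → 3-byte char #2 = EC A0 B6.
Offset 6: leading byte 0x29 = 00101001 → 1-byte char #3 = 29.
Offset 7: leading byte 0xF0 = 11110000 → 4-byte char #4 = F0 90 8C 9E.
Offset 11: leading byte 0xF3 = 11110011 → 4-byte char #5 = F3 9C 8C 95.
Offset 15: leading byte 0xE1 = 11100001 → 3-byte char #6 = E1 89 82.
Offset 18: leading byte 0xF2 = 11110010 → 4-byte char #7 = F2 B6 9B 93.
Leading byte 0xF2 = 11110010 matches 11110xxx → 4-byte sequence.
Byte 1: 0xF2 = 11110010, payload 010 (3 bits).
Byte 2: 0xB6 = 10110110 (10xxxxxx ✓), payload 110110.
Byte 3: 0x9B = 10011011 (10xxxxxx ✓), payload 011011.
Byte 4: 0x93 = 10010011 (10xxxxxx ✓), payload 010011.
Concatenate: 010110110011011010011 = 0xB66D3 (21 bits → U+B66D3).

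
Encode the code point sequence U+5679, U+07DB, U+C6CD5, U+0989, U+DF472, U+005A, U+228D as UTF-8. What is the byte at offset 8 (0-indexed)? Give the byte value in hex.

U+5679 → 3-byte form E5 99 B9 at offsets 0–2.
U+07DB → 2-byte form DF 9B at offsets 3–4.
U+C6CD5 → 4-byte form F3 86 B3 95 at offsets 5–8.
Offset 8 falls in char 3's range; it's byte 4 of F3 86 B3 95 = 0x95.

0x95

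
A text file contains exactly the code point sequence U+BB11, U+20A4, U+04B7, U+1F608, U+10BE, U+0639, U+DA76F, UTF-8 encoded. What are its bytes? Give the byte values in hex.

U+BB11: 3-byte form → EB AC 91.
U+20A4: 3-byte form → E2 82 A4.
U+04B7: 2-byte form → D2 B7.
U+1F608: 4-byte form → F0 9F 98 88.
U+10BE: 3-byte form → E1 82 BE.
U+0639: 2-byte form → D8 B9.
U+DA76F: 4-byte form → F3 9A 9D AF.
Concatenated (21 bytes): EB AC 91 E2 82 A4 D2 B7 F0 9F 98 88 E1 82 BE D8 B9 F3 9A 9D AF.

EB AC 91 E2 82 A4 D2 B7 F0 9F 98 88 E1 82 BE D8 B9 F3 9A 9D AF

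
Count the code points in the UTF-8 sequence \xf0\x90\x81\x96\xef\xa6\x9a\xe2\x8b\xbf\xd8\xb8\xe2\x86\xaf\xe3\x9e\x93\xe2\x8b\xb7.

7

Byte at offset 0: 0xF0 = 11110000 → 4-byte char (#1). Advance 4.
Byte at offset 4: 0xEF = 11101111 → 3-byte char (#2). Advance 3.
Byte at offset 7: 0xE2 = 11100010 → 3-byte char (#3). Advance 3.
Byte at offset 10: 0xD8 = 11011000 → 2-byte char (#4). Advance 2.
Byte at offset 12: 0xE2 = 11100010 → 3-byte char (#5). Advance 3.
Byte at offset 15: 0xE3 = 11100011 → 3-byte char (#6). Advance 3.
Byte at offset 18: 0xE2 = 11100010 → 3-byte char (#7). Advance 3.
Reached end at offset 21 after 7 code points.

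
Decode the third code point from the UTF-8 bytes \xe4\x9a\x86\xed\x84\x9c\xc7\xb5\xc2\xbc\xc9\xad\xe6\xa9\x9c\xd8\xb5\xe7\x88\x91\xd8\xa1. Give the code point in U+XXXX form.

U+01F5

Offset 0: leading byte 0xE4 = 11100100 → 3-byte char #1 = E4 9A 86.
Offset 3: leading byte 0xED = 11101101 → 3-byte char #2 = ED 84 9C.
Offset 6: leading byte 0xC7 = 11000111 → 2-byte char #3 = C7 B5.
Leading byte 0xC7 = 11000111 matches 110xxxxx → 2-byte sequence.
Byte 1: 0xC7 = 11000111, payload 00111 (5 bits).
Byte 2: 0xB5 = 10110101 (10xxxxxx ✓), payload 110101.
Concatenate: 00111110101 = 0x1F5 (11 bits → U+01F5).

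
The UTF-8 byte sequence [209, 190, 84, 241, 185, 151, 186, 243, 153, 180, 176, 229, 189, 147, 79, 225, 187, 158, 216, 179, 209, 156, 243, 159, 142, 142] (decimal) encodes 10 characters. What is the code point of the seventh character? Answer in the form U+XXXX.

Offset 0: leading byte 0xD1 = 11010001 → 2-byte char #1 = D1 BE.
Offset 2: leading byte 0x54 = 01010100 → 1-byte char #2 = 54.
Offset 3: leading byte 0xF1 = 11110001 → 4-byte char #3 = F1 B9 97 BA.
Offset 7: leading byte 0xF3 = 11110011 → 4-byte char #4 = F3 99 B4 B0.
Offset 11: leading byte 0xE5 = 11100101 → 3-byte char #5 = E5 BD 93.
Offset 14: leading byte 0x4F = 01001111 → 1-byte char #6 = 4F.
Offset 15: leading byte 0xE1 = 11100001 → 3-byte char #7 = E1 BB 9E.
Leading byte 0xE1 = 11100001 matches 1110xxxx → 3-byte sequence.
Byte 1: 0xE1 = 11100001, payload 0001 (4 bits).
Byte 2: 0xBB = 10111011 (10xxxxxx ✓), payload 111011.
Byte 3: 0x9E = 10011110 (10xxxxxx ✓), payload 011110.
Concatenate: 0001111011011110 = 0x1EDE (16 bits → U+1EDE).

U+1EDE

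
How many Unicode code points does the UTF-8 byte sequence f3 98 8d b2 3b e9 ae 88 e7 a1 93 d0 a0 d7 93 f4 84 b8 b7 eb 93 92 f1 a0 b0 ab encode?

9

Byte at offset 0: 0xF3 = 11110011 → 4-byte char (#1). Advance 4.
Byte at offset 4: 0x3B = 00111011 → 1-byte char (#2). Advance 1.
Byte at offset 5: 0xE9 = 11101001 → 3-byte char (#3). Advance 3.
Byte at offset 8: 0xE7 = 11100111 → 3-byte char (#4). Advance 3.
Byte at offset 11: 0xD0 = 11010000 → 2-byte char (#5). Advance 2.
Byte at offset 13: 0xD7 = 11010111 → 2-byte char (#6). Advance 2.
Byte at offset 15: 0xF4 = 11110100 → 4-byte char (#7). Advance 4.
Byte at offset 19: 0xEB = 11101011 → 3-byte char (#8). Advance 3.
Byte at offset 22: 0xF1 = 11110001 → 4-byte char (#9). Advance 4.
Reached end at offset 26 after 9 code points.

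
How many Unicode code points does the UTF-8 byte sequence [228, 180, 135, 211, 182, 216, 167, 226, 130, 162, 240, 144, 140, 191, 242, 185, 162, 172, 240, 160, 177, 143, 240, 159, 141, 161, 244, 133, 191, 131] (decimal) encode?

Byte at offset 0: 0xE4 = 11100100 → 3-byte char (#1). Advance 3.
Byte at offset 3: 0xD3 = 11010011 → 2-byte char (#2). Advance 2.
Byte at offset 5: 0xD8 = 11011000 → 2-byte char (#3). Advance 2.
Byte at offset 7: 0xE2 = 11100010 → 3-byte char (#4). Advance 3.
Byte at offset 10: 0xF0 = 11110000 → 4-byte char (#5). Advance 4.
Byte at offset 14: 0xF2 = 11110010 → 4-byte char (#6). Advance 4.
Byte at offset 18: 0xF0 = 11110000 → 4-byte char (#7). Advance 4.
Byte at offset 22: 0xF0 = 11110000 → 4-byte char (#8). Advance 4.
Byte at offset 26: 0xF4 = 11110100 → 4-byte char (#9). Advance 4.
Reached end at offset 30 after 9 code points.

9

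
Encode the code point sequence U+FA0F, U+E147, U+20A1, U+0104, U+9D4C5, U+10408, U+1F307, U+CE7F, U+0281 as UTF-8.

U+FA0F: 3-byte form → EF A8 8F.
U+E147: 3-byte form → EE 85 87.
U+20A1: 3-byte form → E2 82 A1.
U+0104: 2-byte form → C4 84.
U+9D4C5: 4-byte form → F2 9D 93 85.
U+10408: 4-byte form → F0 90 90 88.
U+1F307: 4-byte form → F0 9F 8C 87.
U+CE7F: 3-byte form → EC B9 BF.
U+0281: 2-byte form → CA 81.
Concatenated (28 bytes): EF A8 8F EE 85 87 E2 82 A1 C4 84 F2 9D 93 85 F0 90 90 88 F0 9F 8C 87 EC B9 BF CA 81.

EF A8 8F EE 85 87 E2 82 A1 C4 84 F2 9D 93 85 F0 90 90 88 F0 9F 8C 87 EC B9 BF CA 81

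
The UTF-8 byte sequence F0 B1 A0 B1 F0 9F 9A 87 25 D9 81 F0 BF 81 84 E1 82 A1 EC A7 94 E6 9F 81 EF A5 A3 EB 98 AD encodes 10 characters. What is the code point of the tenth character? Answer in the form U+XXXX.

Offset 0: leading byte 0xF0 = 11110000 → 4-byte char #1 = F0 B1 A0 B1.
Offset 4: leading byte 0xF0 = 11110000 → 4-byte char #2 = F0 9F 9A 87.
Offset 8: leading byte 0x25 = 00100101 → 1-byte char #3 = 25.
Offset 9: leading byte 0xD9 = 11011001 → 2-byte char #4 = D9 81.
Offset 11: leading byte 0xF0 = 11110000 → 4-byte char #5 = F0 BF 81 84.
Offset 15: leading byte 0xE1 = 11100001 → 3-byte char #6 = E1 82 A1.
Offset 18: leading byte 0xEC = 11101100 → 3-byte char #7 = EC A7 94.
Offset 21: leading byte 0xE6 = 11100110 → 3-byte char #8 = E6 9F 81.
Offset 24: leading byte 0xEF = 11101111 → 3-byte char #9 = EF A5 A3.
Offset 27: leading byte 0xEB = 11101011 → 3-byte char #10 = EB 98 AD.
Leading byte 0xEB = 11101011 matches 1110xxxx → 3-byte sequence.
Byte 1: 0xEB = 11101011, payload 1011 (4 bits).
Byte 2: 0x98 = 10011000 (10xxxxxx ✓), payload 011000.
Byte 3: 0xAD = 10101101 (10xxxxxx ✓), payload 101101.
Concatenate: 1011011000101101 = 0xB62D (16 bits → U+B62D).

U+B62D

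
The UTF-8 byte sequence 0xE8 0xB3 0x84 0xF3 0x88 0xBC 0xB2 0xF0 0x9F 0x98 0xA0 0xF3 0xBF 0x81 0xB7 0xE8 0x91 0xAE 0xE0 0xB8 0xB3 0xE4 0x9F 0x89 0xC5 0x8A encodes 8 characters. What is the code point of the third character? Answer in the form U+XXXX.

U+1F620

Offset 0: leading byte 0xE8 = 11101000 → 3-byte char #1 = E8 B3 84.
Offset 3: leading byte 0xF3 = 11110011 → 4-byte char #2 = F3 88 BC B2.
Offset 7: leading byte 0xF0 = 11110000 → 4-byte char #3 = F0 9F 98 A0.
Leading byte 0xF0 = 11110000 matches 11110xxx → 4-byte sequence.
Byte 1: 0xF0 = 11110000, payload 000 (3 bits).
Byte 2: 0x9F = 10011111 (10xxxxxx ✓), payload 011111.
Byte 3: 0x98 = 10011000 (10xxxxxx ✓), payload 011000.
Byte 4: 0xA0 = 10100000 (10xxxxxx ✓), payload 100000.
Concatenate: 000011111011000100000 = 0x1F620 (21 bits → U+1F620).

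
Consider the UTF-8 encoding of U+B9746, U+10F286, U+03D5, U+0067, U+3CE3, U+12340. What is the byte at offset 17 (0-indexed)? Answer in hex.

U+B9746 → 4-byte form F2 B9 9D 86 at offsets 0–3.
U+10F286 → 4-byte form F4 8F 8A 86 at offsets 4–7.
U+03D5 → 2-byte form CF 95 at offsets 8–9.
U+0067 → 1-byte form 67 at offsets 10–10.
U+3CE3 → 3-byte form E3 B3 A3 at offsets 11–13.
U+12340 → 4-byte form F0 92 8D 80 at offsets 14–17.
Offset 17 falls in char 6's range; it's byte 4 of F0 92 8D 80 = 0x80.

0x80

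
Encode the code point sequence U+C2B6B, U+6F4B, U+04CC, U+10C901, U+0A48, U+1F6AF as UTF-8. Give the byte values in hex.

F3 82 AD AB E6 BD 8B D3 8C F4 8C A4 81 E0 A9 88 F0 9F 9A AF

U+C2B6B: 4-byte form → F3 82 AD AB.
U+6F4B: 3-byte form → E6 BD 8B.
U+04CC: 2-byte form → D3 8C.
U+10C901: 4-byte form → F4 8C A4 81.
U+0A48: 3-byte form → E0 A9 88.
U+1F6AF: 4-byte form → F0 9F 9A AF.
Concatenated (20 bytes): F3 82 AD AB E6 BD 8B D3 8C F4 8C A4 81 E0 A9 88 F0 9F 9A AF.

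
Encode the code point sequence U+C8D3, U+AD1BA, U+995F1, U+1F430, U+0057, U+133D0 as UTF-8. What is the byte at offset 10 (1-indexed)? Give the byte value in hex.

1-indexed offset 10 is 0-indexed offset 9.
U+C8D3 → 3-byte form EC A3 93 at offsets 0–2.
U+AD1BA → 4-byte form F2 AD 86 BA at offsets 3–6.
U+995F1 → 4-byte form F2 99 97 B1 at offsets 7–10.
Offset 9 falls in char 3's range; it's byte 3 of F2 99 97 B1 = 0x97.

0x97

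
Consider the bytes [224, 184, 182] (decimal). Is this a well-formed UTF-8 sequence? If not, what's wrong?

valid

Leading byte 0xE0 = 11100000 → 3-byte form.
Continuation bytes 0xB8=10111000, 0xB6=10110110 all match 10xxxxxx.
Decoded value 0xE36 is ≥ 0x800 (shortest form) and not a surrogate.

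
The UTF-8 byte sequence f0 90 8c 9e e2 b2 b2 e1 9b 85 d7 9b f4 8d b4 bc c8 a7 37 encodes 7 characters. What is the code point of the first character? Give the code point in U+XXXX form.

U+1031E

Offset 0: leading byte 0xF0 = 11110000 → 4-byte char #1 = F0 90 8C 9E.
Leading byte 0xF0 = 11110000 matches 11110xxx → 4-byte sequence.
Byte 1: 0xF0 = 11110000, payload 000 (3 bits).
Byte 2: 0x90 = 10010000 (10xxxxxx ✓), payload 010000.
Byte 3: 0x8C = 10001100 (10xxxxxx ✓), payload 001100.
Byte 4: 0x9E = 10011110 (10xxxxxx ✓), payload 011110.
Concatenate: 000010000001100011110 = 0x1031E (21 bits → U+1031E).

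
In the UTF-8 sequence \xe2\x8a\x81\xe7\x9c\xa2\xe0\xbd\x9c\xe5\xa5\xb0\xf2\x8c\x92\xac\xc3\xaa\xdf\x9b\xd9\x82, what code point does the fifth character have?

Offset 0: leading byte 0xE2 = 11100010 → 3-byte char #1 = E2 8A 81.
Offset 3: leading byte 0xE7 = 11100111 → 3-byte char #2 = E7 9C A2.
Offset 6: leading byte 0xE0 = 11100000 → 3-byte char #3 = E0 BD 9C.
Offset 9: leading byte 0xE5 = 11100101 → 3-byte char #4 = E5 A5 B0.
Offset 12: leading byte 0xF2 = 11110010 → 4-byte char #5 = F2 8C 92 AC.
Leading byte 0xF2 = 11110010 matches 11110xxx → 4-byte sequence.
Byte 1: 0xF2 = 11110010, payload 010 (3 bits).
Byte 2: 0x8C = 10001100 (10xxxxxx ✓), payload 001100.
Byte 3: 0x92 = 10010010 (10xxxxxx ✓), payload 010010.
Byte 4: 0xAC = 10101100 (10xxxxxx ✓), payload 101100.
Concatenate: 010001100010010101100 = 0x8C4AC (21 bits → U+8C4AC).

U+8C4AC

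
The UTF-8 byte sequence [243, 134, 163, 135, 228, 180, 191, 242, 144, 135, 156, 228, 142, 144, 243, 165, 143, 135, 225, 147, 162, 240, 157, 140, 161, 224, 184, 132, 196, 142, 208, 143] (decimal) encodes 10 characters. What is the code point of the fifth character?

Offset 0: leading byte 0xF3 = 11110011 → 4-byte char #1 = F3 86 A3 87.
Offset 4: leading byte 0xE4 = 11100100 → 3-byte char #2 = E4 B4 BF.
Offset 7: leading byte 0xF2 = 11110010 → 4-byte char #3 = F2 90 87 9C.
Offset 11: leading byte 0xE4 = 11100100 → 3-byte char #4 = E4 8E 90.
Offset 14: leading byte 0xF3 = 11110011 → 4-byte char #5 = F3 A5 8F 87.
Leading byte 0xF3 = 11110011 matches 11110xxx → 4-byte sequence.
Byte 1: 0xF3 = 11110011, payload 011 (3 bits).
Byte 2: 0xA5 = 10100101 (10xxxxxx ✓), payload 100101.
Byte 3: 0x8F = 10001111 (10xxxxxx ✓), payload 001111.
Byte 4: 0x87 = 10000111 (10xxxxxx ✓), payload 000111.
Concatenate: 011100101001111000111 = 0xE53C7 (21 bits → U+E53C7).

U+E53C7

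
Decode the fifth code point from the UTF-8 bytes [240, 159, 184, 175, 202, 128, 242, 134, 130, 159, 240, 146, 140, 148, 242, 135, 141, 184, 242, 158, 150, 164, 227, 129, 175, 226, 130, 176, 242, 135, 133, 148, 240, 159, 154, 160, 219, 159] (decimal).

Offset 0: leading byte 0xF0 = 11110000 → 4-byte char #1 = F0 9F B8 AF.
Offset 4: leading byte 0xCA = 11001010 → 2-byte char #2 = CA 80.
Offset 6: leading byte 0xF2 = 11110010 → 4-byte char #3 = F2 86 82 9F.
Offset 10: leading byte 0xF0 = 11110000 → 4-byte char #4 = F0 92 8C 94.
Offset 14: leading byte 0xF2 = 11110010 → 4-byte char #5 = F2 87 8D B8.
Leading byte 0xF2 = 11110010 matches 11110xxx → 4-byte sequence.
Byte 1: 0xF2 = 11110010, payload 010 (3 bits).
Byte 2: 0x87 = 10000111 (10xxxxxx ✓), payload 000111.
Byte 3: 0x8D = 10001101 (10xxxxxx ✓), payload 001101.
Byte 4: 0xB8 = 10111000 (10xxxxxx ✓), payload 111000.
Concatenate: 010000111001101111000 = 0x87378 (21 bits → U+87378).

U+87378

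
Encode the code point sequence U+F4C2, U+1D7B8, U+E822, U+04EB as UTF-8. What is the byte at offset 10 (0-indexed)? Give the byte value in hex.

0xD3

U+F4C2 → 3-byte form EF 93 82 at offsets 0–2.
U+1D7B8 → 4-byte form F0 9D 9E B8 at offsets 3–6.
U+E822 → 3-byte form EE A0 A2 at offsets 7–9.
U+04EB → 2-byte form D3 AB at offsets 10–11.
Offset 10 falls in char 4's range; it's byte 1 of D3 AB = 0xD3.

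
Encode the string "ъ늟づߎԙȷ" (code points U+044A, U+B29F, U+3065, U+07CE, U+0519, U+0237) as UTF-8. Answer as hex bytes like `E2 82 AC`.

D1 8A EB 8A 9F E3 81 A5 DF 8E D4 99 C8 B7

U+044A: 2-byte form → D1 8A.
U+B29F: 3-byte form → EB 8A 9F.
U+3065: 3-byte form → E3 81 A5.
U+07CE: 2-byte form → DF 8E.
U+0519: 2-byte form → D4 99.
U+0237: 2-byte form → C8 B7.
Concatenated (14 bytes): D1 8A EB 8A 9F E3 81 A5 DF 8E D4 99 C8 B7.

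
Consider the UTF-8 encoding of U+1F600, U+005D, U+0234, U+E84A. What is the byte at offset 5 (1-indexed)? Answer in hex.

0x5D

1-indexed offset 5 is 0-indexed offset 4.
U+1F600 → 4-byte form F0 9F 98 80 at offsets 0–3.
U+005D → 1-byte form 5D at offsets 4–4.
Offset 4 falls in char 2's range; it's byte 1 of 5D = 0x5D.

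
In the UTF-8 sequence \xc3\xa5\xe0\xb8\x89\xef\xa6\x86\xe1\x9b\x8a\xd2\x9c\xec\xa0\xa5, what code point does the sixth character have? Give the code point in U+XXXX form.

U+C825

Offset 0: leading byte 0xC3 = 11000011 → 2-byte char #1 = C3 A5.
Offset 2: leading byte 0xE0 = 11100000 → 3-byte char #2 = E0 B8 89.
Offset 5: leading byte 0xEF = 11101111 → 3-byte char #3 = EF A6 86.
Offset 8: leading byte 0xE1 = 11100001 → 3-byte char #4 = E1 9B 8A.
Offset 11: leading byte 0xD2 = 11010010 → 2-byte char #5 = D2 9C.
Offset 13: leading byte 0xEC = 11101100 → 3-byte char #6 = EC A0 A5.
Leading byte 0xEC = 11101100 matches 1110xxxx → 3-byte sequence.
Byte 1: 0xEC = 11101100, payload 1100 (4 bits).
Byte 2: 0xA0 = 10100000 (10xxxxxx ✓), payload 100000.
Byte 3: 0xA5 = 10100101 (10xxxxxx ✓), payload 100101.
Concatenate: 1100100000100101 = 0xC825 (16 bits → U+C825).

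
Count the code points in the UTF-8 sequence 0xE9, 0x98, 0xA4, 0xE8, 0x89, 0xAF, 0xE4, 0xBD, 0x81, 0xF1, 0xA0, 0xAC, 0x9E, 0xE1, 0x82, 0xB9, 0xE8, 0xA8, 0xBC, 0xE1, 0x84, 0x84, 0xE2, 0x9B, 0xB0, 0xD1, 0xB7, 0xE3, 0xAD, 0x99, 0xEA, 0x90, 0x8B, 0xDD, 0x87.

Byte at offset 0: 0xE9 = 11101001 → 3-byte char (#1). Advance 3.
Byte at offset 3: 0xE8 = 11101000 → 3-byte char (#2). Advance 3.
Byte at offset 6: 0xE4 = 11100100 → 3-byte char (#3). Advance 3.
Byte at offset 9: 0xF1 = 11110001 → 4-byte char (#4). Advance 4.
Byte at offset 13: 0xE1 = 11100001 → 3-byte char (#5). Advance 3.
Byte at offset 16: 0xE8 = 11101000 → 3-byte char (#6). Advance 3.
Byte at offset 19: 0xE1 = 11100001 → 3-byte char (#7). Advance 3.
Byte at offset 22: 0xE2 = 11100010 → 3-byte char (#8). Advance 3.
Byte at offset 25: 0xD1 = 11010001 → 2-byte char (#9). Advance 2.
Byte at offset 27: 0xE3 = 11100011 → 3-byte char (#10). Advance 3.
Byte at offset 30: 0xEA = 11101010 → 3-byte char (#11). Advance 3.
Byte at offset 33: 0xDD = 11011101 → 2-byte char (#12). Advance 2.
Reached end at offset 35 after 12 code points.

12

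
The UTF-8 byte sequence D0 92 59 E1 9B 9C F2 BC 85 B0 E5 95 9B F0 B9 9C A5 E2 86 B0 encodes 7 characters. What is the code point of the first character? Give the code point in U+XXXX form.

Offset 0: leading byte 0xD0 = 11010000 → 2-byte char #1 = D0 92.
Leading byte 0xD0 = 11010000 matches 110xxxxx → 2-byte sequence.
Byte 1: 0xD0 = 11010000, payload 10000 (5 bits).
Byte 2: 0x92 = 10010010 (10xxxxxx ✓), payload 010010.
Concatenate: 10000010010 = 0x412 (11 bits → U+0412).

U+0412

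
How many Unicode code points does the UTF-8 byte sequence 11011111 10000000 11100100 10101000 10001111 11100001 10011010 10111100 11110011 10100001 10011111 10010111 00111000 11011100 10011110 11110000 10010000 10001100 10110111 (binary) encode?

Byte at offset 0: 0xDF = 11011111 → 2-byte char (#1). Advance 2.
Byte at offset 2: 0xE4 = 11100100 → 3-byte char (#2). Advance 3.
Byte at offset 5: 0xE1 = 11100001 → 3-byte char (#3). Advance 3.
Byte at offset 8: 0xF3 = 11110011 → 4-byte char (#4). Advance 4.
Byte at offset 12: 0x38 = 00111000 → 1-byte char (#5). Advance 1.
Byte at offset 13: 0xDC = 11011100 → 2-byte char (#6). Advance 2.
Byte at offset 15: 0xF0 = 11110000 → 4-byte char (#7). Advance 4.
Reached end at offset 19 after 7 code points.

7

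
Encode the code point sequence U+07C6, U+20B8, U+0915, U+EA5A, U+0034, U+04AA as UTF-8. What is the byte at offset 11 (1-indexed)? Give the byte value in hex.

1-indexed offset 11 is 0-indexed offset 10.
U+07C6 → 2-byte form DF 86 at offsets 0–1.
U+20B8 → 3-byte form E2 82 B8 at offsets 2–4.
U+0915 → 3-byte form E0 A4 95 at offsets 5–7.
U+EA5A → 3-byte form EE A9 9A at offsets 8–10.
Offset 10 falls in char 4's range; it's byte 3 of EE A9 9A = 0x9A.

0x9A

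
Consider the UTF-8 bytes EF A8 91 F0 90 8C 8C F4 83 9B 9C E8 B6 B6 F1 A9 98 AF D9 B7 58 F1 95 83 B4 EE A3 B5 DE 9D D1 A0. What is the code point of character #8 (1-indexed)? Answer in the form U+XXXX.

U+550F4

Offset 0: leading byte 0xEF = 11101111 → 3-byte char #1 = EF A8 91.
Offset 3: leading byte 0xF0 = 11110000 → 4-byte char #2 = F0 90 8C 8C.
Offset 7: leading byte 0xF4 = 11110100 → 4-byte char #3 = F4 83 9B 9C.
Offset 11: leading byte 0xE8 = 11101000 → 3-byte char #4 = E8 B6 B6.
Offset 14: leading byte 0xF1 = 11110001 → 4-byte char #5 = F1 A9 98 AF.
Offset 18: leading byte 0xD9 = 11011001 → 2-byte char #6 = D9 B7.
Offset 20: leading byte 0x58 = 01011000 → 1-byte char #7 = 58.
Offset 21: leading byte 0xF1 = 11110001 → 4-byte char #8 = F1 95 83 B4.
Leading byte 0xF1 = 11110001 matches 11110xxx → 4-byte sequence.
Byte 1: 0xF1 = 11110001, payload 001 (3 bits).
Byte 2: 0x95 = 10010101 (10xxxxxx ✓), payload 010101.
Byte 3: 0x83 = 10000011 (10xxxxxx ✓), payload 000011.
Byte 4: 0xB4 = 10110100 (10xxxxxx ✓), payload 110100.
Concatenate: 001010101000011110100 = 0x550F4 (21 bits → U+550F4).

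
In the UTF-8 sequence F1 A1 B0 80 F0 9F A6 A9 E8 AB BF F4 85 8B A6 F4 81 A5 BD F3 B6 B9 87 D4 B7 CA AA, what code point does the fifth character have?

Offset 0: leading byte 0xF1 = 11110001 → 4-byte char #1 = F1 A1 B0 80.
Offset 4: leading byte 0xF0 = 11110000 → 4-byte char #2 = F0 9F A6 A9.
Offset 8: leading byte 0xE8 = 11101000 → 3-byte char #3 = E8 AB BF.
Offset 11: leading byte 0xF4 = 11110100 → 4-byte char #4 = F4 85 8B A6.
Offset 15: leading byte 0xF4 = 11110100 → 4-byte char #5 = F4 81 A5 BD.
Leading byte 0xF4 = 11110100 matches 11110xxx → 4-byte sequence.
Byte 1: 0xF4 = 11110100, payload 100 (3 bits).
Byte 2: 0x81 = 10000001 (10xxxxxx ✓), payload 000001.
Byte 3: 0xA5 = 10100101 (10xxxxxx ✓), payload 100101.
Byte 4: 0xBD = 10111101 (10xxxxxx ✓), payload 111101.
Concatenate: 100000001100101111101 = 0x10197D (21 bits → U+10197D).

U+10197D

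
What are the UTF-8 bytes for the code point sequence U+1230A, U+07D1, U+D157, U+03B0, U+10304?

U+1230A: 4-byte form → F0 92 8C 8A.
U+07D1: 2-byte form → DF 91.
U+D157: 3-byte form → ED 85 97.
U+03B0: 2-byte form → CE B0.
U+10304: 4-byte form → F0 90 8C 84.
Concatenated (15 bytes): F0 92 8C 8A DF 91 ED 85 97 CE B0 F0 90 8C 84.

F0 92 8C 8A DF 91 ED 85 97 CE B0 F0 90 8C 84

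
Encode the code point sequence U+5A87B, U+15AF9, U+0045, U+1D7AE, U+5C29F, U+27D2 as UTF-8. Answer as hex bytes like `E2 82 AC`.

U+5A87B: 4-byte form → F1 9A A1 BB.
U+15AF9: 4-byte form → F0 95 AB B9.
U+0045: 1-byte form → 45.
U+1D7AE: 4-byte form → F0 9D 9E AE.
U+5C29F: 4-byte form → F1 9C 8A 9F.
U+27D2: 3-byte form → E2 9F 92.
Concatenated (20 bytes): F1 9A A1 BB F0 95 AB B9 45 F0 9D 9E AE F1 9C 8A 9F E2 9F 92.

F1 9A A1 BB F0 95 AB B9 45 F0 9D 9E AE F1 9C 8A 9F E2 9F 92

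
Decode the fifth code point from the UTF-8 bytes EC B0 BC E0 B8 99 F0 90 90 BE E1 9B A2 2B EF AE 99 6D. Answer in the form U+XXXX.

Offset 0: leading byte 0xEC = 11101100 → 3-byte char #1 = EC B0 BC.
Offset 3: leading byte 0xE0 = 11100000 → 3-byte char #2 = E0 B8 99.
Offset 6: leading byte 0xF0 = 11110000 → 4-byte char #3 = F0 90 90 BE.
Offset 10: leading byte 0xE1 = 11100001 → 3-byte char #4 = E1 9B A2.
Offset 13: leading byte 0x2B = 00101011 → 1-byte char #5 = 2B.
Leading byte 0x2B = 00101011 matches 0xxxxxxx → 1-byte sequence.
Byte 1: 0x2B = 00101011, payload 0101011 (7 bits).
Concatenate: 0101011 = 0x2B (7 bits → U+002B).

U+002B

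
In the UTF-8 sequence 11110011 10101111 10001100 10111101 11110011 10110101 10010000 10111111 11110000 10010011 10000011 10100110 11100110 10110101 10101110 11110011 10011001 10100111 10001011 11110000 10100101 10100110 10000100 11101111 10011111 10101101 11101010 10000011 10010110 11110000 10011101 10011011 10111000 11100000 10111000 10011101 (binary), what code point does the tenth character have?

U+0E1D

Offset 0: leading byte 0xF3 = 11110011 → 4-byte char #1 = F3 AF 8C BD.
Offset 4: leading byte 0xF3 = 11110011 → 4-byte char #2 = F3 B5 90 BF.
Offset 8: leading byte 0xF0 = 11110000 → 4-byte char #3 = F0 93 83 A6.
Offset 12: leading byte 0xE6 = 11100110 → 3-byte char #4 = E6 B5 AE.
Offset 15: leading byte 0xF3 = 11110011 → 4-byte char #5 = F3 99 A7 8B.
Offset 19: leading byte 0xF0 = 11110000 → 4-byte char #6 = F0 A5 A6 84.
Offset 23: leading byte 0xEF = 11101111 → 3-byte char #7 = EF 9F AD.
Offset 26: leading byte 0xEA = 11101010 → 3-byte char #8 = EA 83 96.
Offset 29: leading byte 0xF0 = 11110000 → 4-byte char #9 = F0 9D 9B B8.
Offset 33: leading byte 0xE0 = 11100000 → 3-byte char #10 = E0 B8 9D.
Leading byte 0xE0 = 11100000 matches 1110xxxx → 3-byte sequence.
Byte 1: 0xE0 = 11100000, payload 0000 (4 bits).
Byte 2: 0xB8 = 10111000 (10xxxxxx ✓), payload 111000.
Byte 3: 0x9D = 10011101 (10xxxxxx ✓), payload 011101.
Concatenate: 0000111000011101 = 0xE1D (16 bits → U+0E1D).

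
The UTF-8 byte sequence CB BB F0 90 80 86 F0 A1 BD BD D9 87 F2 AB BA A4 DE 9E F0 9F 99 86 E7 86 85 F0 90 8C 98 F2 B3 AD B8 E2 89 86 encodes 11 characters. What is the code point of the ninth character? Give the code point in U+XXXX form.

U+10318

Offset 0: leading byte 0xCB = 11001011 → 2-byte char #1 = CB BB.
Offset 2: leading byte 0xF0 = 11110000 → 4-byte char #2 = F0 90 80 86.
Offset 6: leading byte 0xF0 = 11110000 → 4-byte char #3 = F0 A1 BD BD.
Offset 10: leading byte 0xD9 = 11011001 → 2-byte char #4 = D9 87.
Offset 12: leading byte 0xF2 = 11110010 → 4-byte char #5 = F2 AB BA A4.
Offset 16: leading byte 0xDE = 11011110 → 2-byte char #6 = DE 9E.
Offset 18: leading byte 0xF0 = 11110000 → 4-byte char #7 = F0 9F 99 86.
Offset 22: leading byte 0xE7 = 11100111 → 3-byte char #8 = E7 86 85.
Offset 25: leading byte 0xF0 = 11110000 → 4-byte char #9 = F0 90 8C 98.
Leading byte 0xF0 = 11110000 matches 11110xxx → 4-byte sequence.
Byte 1: 0xF0 = 11110000, payload 000 (3 bits).
Byte 2: 0x90 = 10010000 (10xxxxxx ✓), payload 010000.
Byte 3: 0x8C = 10001100 (10xxxxxx ✓), payload 001100.
Byte 4: 0x98 = 10011000 (10xxxxxx ✓), payload 011000.
Concatenate: 000010000001100011000 = 0x10318 (21 bits → U+10318).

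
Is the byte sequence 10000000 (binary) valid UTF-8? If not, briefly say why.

invalid (continuation byte with no leading byte)

Byte 0x80 = 10000000 has the form 10xxxxxx — a continuation byte — but there is no preceding leading byte.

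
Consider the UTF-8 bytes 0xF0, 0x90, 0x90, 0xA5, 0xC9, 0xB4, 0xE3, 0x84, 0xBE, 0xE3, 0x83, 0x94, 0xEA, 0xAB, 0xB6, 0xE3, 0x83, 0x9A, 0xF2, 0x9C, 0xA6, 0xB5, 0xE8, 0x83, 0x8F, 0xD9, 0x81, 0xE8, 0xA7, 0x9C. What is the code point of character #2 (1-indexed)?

Offset 0: leading byte 0xF0 = 11110000 → 4-byte char #1 = F0 90 90 A5.
Offset 4: leading byte 0xC9 = 11001001 → 2-byte char #2 = C9 B4.
Leading byte 0xC9 = 11001001 matches 110xxxxx → 2-byte sequence.
Byte 1: 0xC9 = 11001001, payload 01001 (5 bits).
Byte 2: 0xB4 = 10110100 (10xxxxxx ✓), payload 110100.
Concatenate: 01001110100 = 0x274 (11 bits → U+0274).

U+0274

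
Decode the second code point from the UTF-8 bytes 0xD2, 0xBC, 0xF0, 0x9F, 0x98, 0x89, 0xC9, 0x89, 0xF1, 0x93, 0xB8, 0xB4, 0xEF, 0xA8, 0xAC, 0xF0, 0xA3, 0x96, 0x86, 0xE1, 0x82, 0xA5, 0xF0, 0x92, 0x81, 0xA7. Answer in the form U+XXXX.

U+1F609

Offset 0: leading byte 0xD2 = 11010010 → 2-byte char #1 = D2 BC.
Offset 2: leading byte 0xF0 = 11110000 → 4-byte char #2 = F0 9F 98 89.
Leading byte 0xF0 = 11110000 matches 11110xxx → 4-byte sequence.
Byte 1: 0xF0 = 11110000, payload 000 (3 bits).
Byte 2: 0x9F = 10011111 (10xxxxxx ✓), payload 011111.
Byte 3: 0x98 = 10011000 (10xxxxxx ✓), payload 011000.
Byte 4: 0x89 = 10001001 (10xxxxxx ✓), payload 001001.
Concatenate: 000011111011000001001 = 0x1F609 (21 bits → U+1F609).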